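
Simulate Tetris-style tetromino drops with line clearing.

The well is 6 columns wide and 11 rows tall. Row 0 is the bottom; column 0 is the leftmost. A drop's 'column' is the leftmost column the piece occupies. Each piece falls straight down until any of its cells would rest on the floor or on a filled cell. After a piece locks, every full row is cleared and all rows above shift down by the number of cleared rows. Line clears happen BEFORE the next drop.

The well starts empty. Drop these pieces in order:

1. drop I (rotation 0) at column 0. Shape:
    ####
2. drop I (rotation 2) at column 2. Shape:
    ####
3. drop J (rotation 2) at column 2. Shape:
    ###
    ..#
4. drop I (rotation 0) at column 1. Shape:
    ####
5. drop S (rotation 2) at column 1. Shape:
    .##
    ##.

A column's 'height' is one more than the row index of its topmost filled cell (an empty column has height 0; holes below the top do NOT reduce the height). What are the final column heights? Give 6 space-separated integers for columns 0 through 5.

Drop 1: I rot0 at col 0 lands with bottom-row=0; cleared 0 line(s) (total 0); column heights now [1 1 1 1 0 0], max=1
Drop 2: I rot2 at col 2 lands with bottom-row=1; cleared 0 line(s) (total 0); column heights now [1 1 2 2 2 2], max=2
Drop 3: J rot2 at col 2 lands with bottom-row=2; cleared 0 line(s) (total 0); column heights now [1 1 4 4 4 2], max=4
Drop 4: I rot0 at col 1 lands with bottom-row=4; cleared 0 line(s) (total 0); column heights now [1 5 5 5 5 2], max=5
Drop 5: S rot2 at col 1 lands with bottom-row=5; cleared 0 line(s) (total 0); column heights now [1 6 7 7 5 2], max=7

Answer: 1 6 7 7 5 2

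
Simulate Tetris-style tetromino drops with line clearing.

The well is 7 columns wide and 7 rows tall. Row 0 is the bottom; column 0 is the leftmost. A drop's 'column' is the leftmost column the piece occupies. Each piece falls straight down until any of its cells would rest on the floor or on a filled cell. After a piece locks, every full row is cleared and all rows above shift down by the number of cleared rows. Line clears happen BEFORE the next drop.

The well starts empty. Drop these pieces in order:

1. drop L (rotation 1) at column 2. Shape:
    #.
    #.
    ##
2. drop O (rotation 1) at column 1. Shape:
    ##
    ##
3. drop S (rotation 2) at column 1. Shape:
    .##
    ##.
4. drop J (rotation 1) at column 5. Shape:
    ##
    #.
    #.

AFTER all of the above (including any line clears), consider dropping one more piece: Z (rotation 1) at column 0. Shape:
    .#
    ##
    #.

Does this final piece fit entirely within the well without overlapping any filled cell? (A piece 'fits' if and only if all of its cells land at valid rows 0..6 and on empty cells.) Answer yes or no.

Answer: no

Derivation:
Drop 1: L rot1 at col 2 lands with bottom-row=0; cleared 0 line(s) (total 0); column heights now [0 0 3 1 0 0 0], max=3
Drop 2: O rot1 at col 1 lands with bottom-row=3; cleared 0 line(s) (total 0); column heights now [0 5 5 1 0 0 0], max=5
Drop 3: S rot2 at col 1 lands with bottom-row=5; cleared 0 line(s) (total 0); column heights now [0 6 7 7 0 0 0], max=7
Drop 4: J rot1 at col 5 lands with bottom-row=0; cleared 0 line(s) (total 0); column heights now [0 6 7 7 0 3 3], max=7
Test piece Z rot1 at col 0 (width 2): heights before test = [0 6 7 7 0 3 3]; fits = False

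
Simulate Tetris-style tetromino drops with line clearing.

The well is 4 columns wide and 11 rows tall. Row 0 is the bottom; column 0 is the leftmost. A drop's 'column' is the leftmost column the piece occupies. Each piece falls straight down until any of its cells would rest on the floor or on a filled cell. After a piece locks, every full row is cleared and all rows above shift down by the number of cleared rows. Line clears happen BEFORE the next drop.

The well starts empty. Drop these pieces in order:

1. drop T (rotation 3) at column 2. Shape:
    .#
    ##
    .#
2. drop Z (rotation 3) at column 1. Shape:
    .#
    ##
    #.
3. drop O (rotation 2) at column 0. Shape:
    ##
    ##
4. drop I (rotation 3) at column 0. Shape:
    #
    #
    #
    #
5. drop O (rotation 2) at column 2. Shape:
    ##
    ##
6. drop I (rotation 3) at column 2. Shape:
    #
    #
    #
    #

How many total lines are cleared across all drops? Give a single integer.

Answer: 1

Derivation:
Drop 1: T rot3 at col 2 lands with bottom-row=0; cleared 0 line(s) (total 0); column heights now [0 0 2 3], max=3
Drop 2: Z rot3 at col 1 lands with bottom-row=1; cleared 0 line(s) (total 0); column heights now [0 3 4 3], max=4
Drop 3: O rot2 at col 0 lands with bottom-row=3; cleared 0 line(s) (total 0); column heights now [5 5 4 3], max=5
Drop 4: I rot3 at col 0 lands with bottom-row=5; cleared 0 line(s) (total 0); column heights now [9 5 4 3], max=9
Drop 5: O rot2 at col 2 lands with bottom-row=4; cleared 1 line(s) (total 1); column heights now [8 4 5 5], max=8
Drop 6: I rot3 at col 2 lands with bottom-row=5; cleared 0 line(s) (total 1); column heights now [8 4 9 5], max=9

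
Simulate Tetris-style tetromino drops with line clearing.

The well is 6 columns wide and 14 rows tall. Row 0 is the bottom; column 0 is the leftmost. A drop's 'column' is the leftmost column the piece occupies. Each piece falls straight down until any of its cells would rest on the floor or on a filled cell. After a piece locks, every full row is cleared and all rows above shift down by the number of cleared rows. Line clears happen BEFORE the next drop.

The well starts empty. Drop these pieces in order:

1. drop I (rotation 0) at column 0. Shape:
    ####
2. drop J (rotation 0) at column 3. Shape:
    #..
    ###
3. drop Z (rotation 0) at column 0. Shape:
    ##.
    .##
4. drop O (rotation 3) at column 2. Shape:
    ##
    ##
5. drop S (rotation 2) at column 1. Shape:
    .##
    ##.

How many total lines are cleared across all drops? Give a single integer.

Answer: 0

Derivation:
Drop 1: I rot0 at col 0 lands with bottom-row=0; cleared 0 line(s) (total 0); column heights now [1 1 1 1 0 0], max=1
Drop 2: J rot0 at col 3 lands with bottom-row=1; cleared 0 line(s) (total 0); column heights now [1 1 1 3 2 2], max=3
Drop 3: Z rot0 at col 0 lands with bottom-row=1; cleared 0 line(s) (total 0); column heights now [3 3 2 3 2 2], max=3
Drop 4: O rot3 at col 2 lands with bottom-row=3; cleared 0 line(s) (total 0); column heights now [3 3 5 5 2 2], max=5
Drop 5: S rot2 at col 1 lands with bottom-row=5; cleared 0 line(s) (total 0); column heights now [3 6 7 7 2 2], max=7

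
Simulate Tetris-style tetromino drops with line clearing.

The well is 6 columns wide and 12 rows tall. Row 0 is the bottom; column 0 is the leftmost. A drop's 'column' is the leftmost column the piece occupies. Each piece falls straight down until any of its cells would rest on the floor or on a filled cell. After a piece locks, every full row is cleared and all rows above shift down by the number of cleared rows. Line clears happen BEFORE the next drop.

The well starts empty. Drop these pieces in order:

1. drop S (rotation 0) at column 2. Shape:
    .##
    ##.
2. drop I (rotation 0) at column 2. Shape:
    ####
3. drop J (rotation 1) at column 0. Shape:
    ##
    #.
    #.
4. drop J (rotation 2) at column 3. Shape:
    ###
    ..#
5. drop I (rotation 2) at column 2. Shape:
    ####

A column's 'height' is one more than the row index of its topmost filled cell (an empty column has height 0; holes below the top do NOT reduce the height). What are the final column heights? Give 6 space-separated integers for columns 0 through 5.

Drop 1: S rot0 at col 2 lands with bottom-row=0; cleared 0 line(s) (total 0); column heights now [0 0 1 2 2 0], max=2
Drop 2: I rot0 at col 2 lands with bottom-row=2; cleared 0 line(s) (total 0); column heights now [0 0 3 3 3 3], max=3
Drop 3: J rot1 at col 0 lands with bottom-row=0; cleared 1 line(s) (total 1); column heights now [2 0 1 2 2 0], max=2
Drop 4: J rot2 at col 3 lands with bottom-row=1; cleared 0 line(s) (total 1); column heights now [2 0 1 3 3 3], max=3
Drop 5: I rot2 at col 2 lands with bottom-row=3; cleared 0 line(s) (total 1); column heights now [2 0 4 4 4 4], max=4

Answer: 2 0 4 4 4 4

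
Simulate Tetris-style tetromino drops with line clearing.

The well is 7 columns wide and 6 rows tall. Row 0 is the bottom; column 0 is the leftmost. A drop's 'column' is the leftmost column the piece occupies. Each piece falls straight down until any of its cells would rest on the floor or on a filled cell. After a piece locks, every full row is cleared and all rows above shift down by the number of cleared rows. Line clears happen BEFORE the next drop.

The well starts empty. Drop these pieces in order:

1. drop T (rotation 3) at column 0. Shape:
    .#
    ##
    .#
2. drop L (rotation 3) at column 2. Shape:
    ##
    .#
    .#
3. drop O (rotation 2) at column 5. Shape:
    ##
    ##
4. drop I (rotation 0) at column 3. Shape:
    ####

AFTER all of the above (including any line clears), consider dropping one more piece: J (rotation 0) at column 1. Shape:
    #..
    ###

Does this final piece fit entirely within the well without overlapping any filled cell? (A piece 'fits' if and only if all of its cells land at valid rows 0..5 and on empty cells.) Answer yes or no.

Answer: yes

Derivation:
Drop 1: T rot3 at col 0 lands with bottom-row=0; cleared 0 line(s) (total 0); column heights now [2 3 0 0 0 0 0], max=3
Drop 2: L rot3 at col 2 lands with bottom-row=0; cleared 0 line(s) (total 0); column heights now [2 3 3 3 0 0 0], max=3
Drop 3: O rot2 at col 5 lands with bottom-row=0; cleared 0 line(s) (total 0); column heights now [2 3 3 3 0 2 2], max=3
Drop 4: I rot0 at col 3 lands with bottom-row=3; cleared 0 line(s) (total 0); column heights now [2 3 3 4 4 4 4], max=4
Test piece J rot0 at col 1 (width 3): heights before test = [2 3 3 4 4 4 4]; fits = True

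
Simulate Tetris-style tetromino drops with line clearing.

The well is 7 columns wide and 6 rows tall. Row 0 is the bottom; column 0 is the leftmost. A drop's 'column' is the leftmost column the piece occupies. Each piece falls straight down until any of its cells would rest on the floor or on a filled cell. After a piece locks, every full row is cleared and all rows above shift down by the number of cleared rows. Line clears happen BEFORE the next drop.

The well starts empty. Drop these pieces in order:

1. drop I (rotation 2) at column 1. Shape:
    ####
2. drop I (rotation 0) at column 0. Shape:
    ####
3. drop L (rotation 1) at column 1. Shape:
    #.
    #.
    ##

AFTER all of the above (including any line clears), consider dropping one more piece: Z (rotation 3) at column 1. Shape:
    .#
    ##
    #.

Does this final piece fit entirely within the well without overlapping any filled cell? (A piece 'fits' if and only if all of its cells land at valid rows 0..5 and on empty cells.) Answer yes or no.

Drop 1: I rot2 at col 1 lands with bottom-row=0; cleared 0 line(s) (total 0); column heights now [0 1 1 1 1 0 0], max=1
Drop 2: I rot0 at col 0 lands with bottom-row=1; cleared 0 line(s) (total 0); column heights now [2 2 2 2 1 0 0], max=2
Drop 3: L rot1 at col 1 lands with bottom-row=2; cleared 0 line(s) (total 0); column heights now [2 5 3 2 1 0 0], max=5
Test piece Z rot3 at col 1 (width 2): heights before test = [2 5 3 2 1 0 0]; fits = False

Answer: no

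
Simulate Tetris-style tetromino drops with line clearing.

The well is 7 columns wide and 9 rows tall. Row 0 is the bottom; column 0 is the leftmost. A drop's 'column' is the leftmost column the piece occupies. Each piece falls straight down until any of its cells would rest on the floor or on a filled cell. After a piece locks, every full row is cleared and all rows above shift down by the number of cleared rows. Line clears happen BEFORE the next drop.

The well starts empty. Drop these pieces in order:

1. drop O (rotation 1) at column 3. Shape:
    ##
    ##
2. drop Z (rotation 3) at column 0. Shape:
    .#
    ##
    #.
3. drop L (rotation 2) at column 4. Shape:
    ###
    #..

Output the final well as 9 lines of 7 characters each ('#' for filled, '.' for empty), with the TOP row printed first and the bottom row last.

Answer: .......
.......
.......
.......
.......
....###
.#..#..
##.##..
#..##..

Derivation:
Drop 1: O rot1 at col 3 lands with bottom-row=0; cleared 0 line(s) (total 0); column heights now [0 0 0 2 2 0 0], max=2
Drop 2: Z rot3 at col 0 lands with bottom-row=0; cleared 0 line(s) (total 0); column heights now [2 3 0 2 2 0 0], max=3
Drop 3: L rot2 at col 4 lands with bottom-row=2; cleared 0 line(s) (total 0); column heights now [2 3 0 2 4 4 4], max=4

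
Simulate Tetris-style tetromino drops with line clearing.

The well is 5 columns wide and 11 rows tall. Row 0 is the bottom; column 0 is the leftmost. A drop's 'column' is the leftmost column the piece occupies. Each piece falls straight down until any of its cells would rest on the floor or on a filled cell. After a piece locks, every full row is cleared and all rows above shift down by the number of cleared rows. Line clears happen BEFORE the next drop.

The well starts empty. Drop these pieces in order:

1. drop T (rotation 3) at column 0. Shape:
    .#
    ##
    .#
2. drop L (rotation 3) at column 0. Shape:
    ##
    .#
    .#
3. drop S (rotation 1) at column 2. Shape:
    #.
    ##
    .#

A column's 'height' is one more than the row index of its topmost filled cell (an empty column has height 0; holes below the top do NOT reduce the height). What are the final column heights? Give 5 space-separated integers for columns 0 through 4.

Drop 1: T rot3 at col 0 lands with bottom-row=0; cleared 0 line(s) (total 0); column heights now [2 3 0 0 0], max=3
Drop 2: L rot3 at col 0 lands with bottom-row=3; cleared 0 line(s) (total 0); column heights now [6 6 0 0 0], max=6
Drop 3: S rot1 at col 2 lands with bottom-row=0; cleared 0 line(s) (total 0); column heights now [6 6 3 2 0], max=6

Answer: 6 6 3 2 0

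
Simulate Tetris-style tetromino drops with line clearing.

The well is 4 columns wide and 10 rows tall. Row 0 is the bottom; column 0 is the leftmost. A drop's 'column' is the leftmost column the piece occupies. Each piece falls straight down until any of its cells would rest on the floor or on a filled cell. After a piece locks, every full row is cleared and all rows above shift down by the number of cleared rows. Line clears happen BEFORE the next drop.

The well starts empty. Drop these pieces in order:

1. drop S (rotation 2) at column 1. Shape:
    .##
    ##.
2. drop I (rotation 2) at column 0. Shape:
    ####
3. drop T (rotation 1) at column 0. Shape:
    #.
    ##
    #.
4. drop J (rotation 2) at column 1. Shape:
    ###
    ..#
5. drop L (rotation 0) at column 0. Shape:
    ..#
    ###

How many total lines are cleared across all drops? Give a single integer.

Answer: 4

Derivation:
Drop 1: S rot2 at col 1 lands with bottom-row=0; cleared 0 line(s) (total 0); column heights now [0 1 2 2], max=2
Drop 2: I rot2 at col 0 lands with bottom-row=2; cleared 1 line(s) (total 1); column heights now [0 1 2 2], max=2
Drop 3: T rot1 at col 0 lands with bottom-row=0; cleared 1 line(s) (total 2); column heights now [2 1 1 0], max=2
Drop 4: J rot2 at col 1 lands with bottom-row=0; cleared 2 line(s) (total 4); column heights now [0 0 0 0], max=0
Drop 5: L rot0 at col 0 lands with bottom-row=0; cleared 0 line(s) (total 4); column heights now [1 1 2 0], max=2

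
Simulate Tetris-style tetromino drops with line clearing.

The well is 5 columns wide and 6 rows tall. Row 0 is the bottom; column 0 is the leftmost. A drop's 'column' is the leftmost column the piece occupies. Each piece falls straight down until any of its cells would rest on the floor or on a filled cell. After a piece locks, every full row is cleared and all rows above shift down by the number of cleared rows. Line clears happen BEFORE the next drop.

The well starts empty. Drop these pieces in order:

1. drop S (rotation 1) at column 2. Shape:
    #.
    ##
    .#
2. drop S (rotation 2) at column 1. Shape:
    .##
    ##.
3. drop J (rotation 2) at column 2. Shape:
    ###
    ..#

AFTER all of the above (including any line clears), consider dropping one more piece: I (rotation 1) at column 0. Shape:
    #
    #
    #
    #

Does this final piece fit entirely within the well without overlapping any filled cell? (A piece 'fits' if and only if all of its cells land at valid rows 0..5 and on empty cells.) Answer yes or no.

Drop 1: S rot1 at col 2 lands with bottom-row=0; cleared 0 line(s) (total 0); column heights now [0 0 3 2 0], max=3
Drop 2: S rot2 at col 1 lands with bottom-row=3; cleared 0 line(s) (total 0); column heights now [0 4 5 5 0], max=5
Drop 3: J rot2 at col 2 lands with bottom-row=4; cleared 0 line(s) (total 0); column heights now [0 4 6 6 6], max=6
Test piece I rot1 at col 0 (width 1): heights before test = [0 4 6 6 6]; fits = True

Answer: yes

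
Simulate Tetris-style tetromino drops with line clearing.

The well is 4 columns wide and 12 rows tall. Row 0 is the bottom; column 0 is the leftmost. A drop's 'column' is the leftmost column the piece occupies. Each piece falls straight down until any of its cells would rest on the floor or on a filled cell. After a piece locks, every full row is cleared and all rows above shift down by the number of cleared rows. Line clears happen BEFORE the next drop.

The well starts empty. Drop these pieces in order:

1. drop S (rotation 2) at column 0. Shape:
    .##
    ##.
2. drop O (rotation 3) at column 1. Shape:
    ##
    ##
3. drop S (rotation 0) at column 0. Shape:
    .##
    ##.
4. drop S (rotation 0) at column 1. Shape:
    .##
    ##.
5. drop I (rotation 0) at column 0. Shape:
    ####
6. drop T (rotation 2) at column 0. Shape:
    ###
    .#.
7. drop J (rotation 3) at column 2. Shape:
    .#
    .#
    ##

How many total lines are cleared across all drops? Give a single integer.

Answer: 1

Derivation:
Drop 1: S rot2 at col 0 lands with bottom-row=0; cleared 0 line(s) (total 0); column heights now [1 2 2 0], max=2
Drop 2: O rot3 at col 1 lands with bottom-row=2; cleared 0 line(s) (total 0); column heights now [1 4 4 0], max=4
Drop 3: S rot0 at col 0 lands with bottom-row=4; cleared 0 line(s) (total 0); column heights now [5 6 6 0], max=6
Drop 4: S rot0 at col 1 lands with bottom-row=6; cleared 0 line(s) (total 0); column heights now [5 7 8 8], max=8
Drop 5: I rot0 at col 0 lands with bottom-row=8; cleared 1 line(s) (total 1); column heights now [5 7 8 8], max=8
Drop 6: T rot2 at col 0 lands with bottom-row=7; cleared 0 line(s) (total 1); column heights now [9 9 9 8], max=9
Drop 7: J rot3 at col 2 lands with bottom-row=9; cleared 0 line(s) (total 1); column heights now [9 9 10 12], max=12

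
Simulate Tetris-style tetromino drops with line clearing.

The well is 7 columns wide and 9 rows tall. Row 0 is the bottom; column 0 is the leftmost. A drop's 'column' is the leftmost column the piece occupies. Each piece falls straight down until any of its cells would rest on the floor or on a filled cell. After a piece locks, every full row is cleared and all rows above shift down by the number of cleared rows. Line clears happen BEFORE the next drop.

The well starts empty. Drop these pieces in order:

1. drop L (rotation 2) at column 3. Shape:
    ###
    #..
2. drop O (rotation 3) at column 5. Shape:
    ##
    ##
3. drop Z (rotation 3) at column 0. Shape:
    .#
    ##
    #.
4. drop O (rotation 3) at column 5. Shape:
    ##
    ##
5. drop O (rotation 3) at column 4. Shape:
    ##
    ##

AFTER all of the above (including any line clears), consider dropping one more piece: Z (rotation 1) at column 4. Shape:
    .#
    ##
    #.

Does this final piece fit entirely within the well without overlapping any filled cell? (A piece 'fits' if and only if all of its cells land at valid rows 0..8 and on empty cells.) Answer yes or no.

Answer: no

Derivation:
Drop 1: L rot2 at col 3 lands with bottom-row=0; cleared 0 line(s) (total 0); column heights now [0 0 0 2 2 2 0], max=2
Drop 2: O rot3 at col 5 lands with bottom-row=2; cleared 0 line(s) (total 0); column heights now [0 0 0 2 2 4 4], max=4
Drop 3: Z rot3 at col 0 lands with bottom-row=0; cleared 0 line(s) (total 0); column heights now [2 3 0 2 2 4 4], max=4
Drop 4: O rot3 at col 5 lands with bottom-row=4; cleared 0 line(s) (total 0); column heights now [2 3 0 2 2 6 6], max=6
Drop 5: O rot3 at col 4 lands with bottom-row=6; cleared 0 line(s) (total 0); column heights now [2 3 0 2 8 8 6], max=8
Test piece Z rot1 at col 4 (width 2): heights before test = [2 3 0 2 8 8 6]; fits = False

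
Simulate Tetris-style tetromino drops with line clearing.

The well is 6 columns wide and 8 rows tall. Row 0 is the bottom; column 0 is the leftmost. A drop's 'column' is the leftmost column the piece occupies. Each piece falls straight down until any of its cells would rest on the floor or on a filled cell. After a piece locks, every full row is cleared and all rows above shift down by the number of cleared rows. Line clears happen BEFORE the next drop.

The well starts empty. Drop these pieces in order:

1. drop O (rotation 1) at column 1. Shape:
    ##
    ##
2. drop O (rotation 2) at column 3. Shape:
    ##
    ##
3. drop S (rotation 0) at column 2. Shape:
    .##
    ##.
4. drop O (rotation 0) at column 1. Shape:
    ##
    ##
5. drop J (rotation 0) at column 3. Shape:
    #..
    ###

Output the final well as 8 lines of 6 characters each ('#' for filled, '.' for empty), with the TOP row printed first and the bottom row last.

Answer: ......
......
...#..
.#####
.####.
..##..
.####.
.####.

Derivation:
Drop 1: O rot1 at col 1 lands with bottom-row=0; cleared 0 line(s) (total 0); column heights now [0 2 2 0 0 0], max=2
Drop 2: O rot2 at col 3 lands with bottom-row=0; cleared 0 line(s) (total 0); column heights now [0 2 2 2 2 0], max=2
Drop 3: S rot0 at col 2 lands with bottom-row=2; cleared 0 line(s) (total 0); column heights now [0 2 3 4 4 0], max=4
Drop 4: O rot0 at col 1 lands with bottom-row=3; cleared 0 line(s) (total 0); column heights now [0 5 5 4 4 0], max=5
Drop 5: J rot0 at col 3 lands with bottom-row=4; cleared 0 line(s) (total 0); column heights now [0 5 5 6 5 5], max=6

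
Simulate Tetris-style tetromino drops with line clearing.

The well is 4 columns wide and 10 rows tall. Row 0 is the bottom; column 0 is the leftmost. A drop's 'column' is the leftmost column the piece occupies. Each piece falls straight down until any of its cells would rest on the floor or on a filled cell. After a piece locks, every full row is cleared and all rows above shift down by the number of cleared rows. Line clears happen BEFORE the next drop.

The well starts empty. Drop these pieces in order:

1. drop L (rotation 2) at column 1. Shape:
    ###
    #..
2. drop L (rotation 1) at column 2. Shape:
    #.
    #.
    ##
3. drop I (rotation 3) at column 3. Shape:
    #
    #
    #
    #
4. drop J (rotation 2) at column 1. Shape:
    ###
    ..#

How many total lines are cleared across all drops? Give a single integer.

Drop 1: L rot2 at col 1 lands with bottom-row=0; cleared 0 line(s) (total 0); column heights now [0 2 2 2], max=2
Drop 2: L rot1 at col 2 lands with bottom-row=2; cleared 0 line(s) (total 0); column heights now [0 2 5 3], max=5
Drop 3: I rot3 at col 3 lands with bottom-row=3; cleared 0 line(s) (total 0); column heights now [0 2 5 7], max=7
Drop 4: J rot2 at col 1 lands with bottom-row=7; cleared 0 line(s) (total 0); column heights now [0 9 9 9], max=9

Answer: 0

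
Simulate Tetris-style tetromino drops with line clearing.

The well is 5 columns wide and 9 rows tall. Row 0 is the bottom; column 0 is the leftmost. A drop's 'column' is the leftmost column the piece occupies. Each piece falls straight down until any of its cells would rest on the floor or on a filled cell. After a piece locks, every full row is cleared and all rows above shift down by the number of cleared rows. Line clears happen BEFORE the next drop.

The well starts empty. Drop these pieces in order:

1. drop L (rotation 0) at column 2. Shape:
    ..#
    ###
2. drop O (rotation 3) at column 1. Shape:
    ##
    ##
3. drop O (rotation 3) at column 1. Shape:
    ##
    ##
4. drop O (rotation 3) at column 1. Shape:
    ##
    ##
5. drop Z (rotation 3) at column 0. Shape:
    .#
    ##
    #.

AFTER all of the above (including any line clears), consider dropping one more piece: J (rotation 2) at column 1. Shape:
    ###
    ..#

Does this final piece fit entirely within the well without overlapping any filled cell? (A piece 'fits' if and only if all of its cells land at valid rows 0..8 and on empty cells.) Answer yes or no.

Drop 1: L rot0 at col 2 lands with bottom-row=0; cleared 0 line(s) (total 0); column heights now [0 0 1 1 2], max=2
Drop 2: O rot3 at col 1 lands with bottom-row=1; cleared 0 line(s) (total 0); column heights now [0 3 3 1 2], max=3
Drop 3: O rot3 at col 1 lands with bottom-row=3; cleared 0 line(s) (total 0); column heights now [0 5 5 1 2], max=5
Drop 4: O rot3 at col 1 lands with bottom-row=5; cleared 0 line(s) (total 0); column heights now [0 7 7 1 2], max=7
Drop 5: Z rot3 at col 0 lands with bottom-row=6; cleared 0 line(s) (total 0); column heights now [8 9 7 1 2], max=9
Test piece J rot2 at col 1 (width 3): heights before test = [8 9 7 1 2]; fits = False

Answer: no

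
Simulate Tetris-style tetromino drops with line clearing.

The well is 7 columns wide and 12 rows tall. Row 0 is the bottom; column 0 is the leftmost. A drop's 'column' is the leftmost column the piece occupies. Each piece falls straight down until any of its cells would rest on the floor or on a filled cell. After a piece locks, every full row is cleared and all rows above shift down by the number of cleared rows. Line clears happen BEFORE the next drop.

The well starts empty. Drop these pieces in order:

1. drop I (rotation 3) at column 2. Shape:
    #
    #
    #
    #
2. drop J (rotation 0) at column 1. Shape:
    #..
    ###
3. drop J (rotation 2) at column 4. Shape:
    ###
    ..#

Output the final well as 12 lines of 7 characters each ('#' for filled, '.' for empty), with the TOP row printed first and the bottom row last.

Drop 1: I rot3 at col 2 lands with bottom-row=0; cleared 0 line(s) (total 0); column heights now [0 0 4 0 0 0 0], max=4
Drop 2: J rot0 at col 1 lands with bottom-row=4; cleared 0 line(s) (total 0); column heights now [0 6 5 5 0 0 0], max=6
Drop 3: J rot2 at col 4 lands with bottom-row=0; cleared 0 line(s) (total 0); column heights now [0 6 5 5 2 2 2], max=6

Answer: .......
.......
.......
.......
.......
.......
.#.....
.###...
..#....
..#....
..#.###
..#...#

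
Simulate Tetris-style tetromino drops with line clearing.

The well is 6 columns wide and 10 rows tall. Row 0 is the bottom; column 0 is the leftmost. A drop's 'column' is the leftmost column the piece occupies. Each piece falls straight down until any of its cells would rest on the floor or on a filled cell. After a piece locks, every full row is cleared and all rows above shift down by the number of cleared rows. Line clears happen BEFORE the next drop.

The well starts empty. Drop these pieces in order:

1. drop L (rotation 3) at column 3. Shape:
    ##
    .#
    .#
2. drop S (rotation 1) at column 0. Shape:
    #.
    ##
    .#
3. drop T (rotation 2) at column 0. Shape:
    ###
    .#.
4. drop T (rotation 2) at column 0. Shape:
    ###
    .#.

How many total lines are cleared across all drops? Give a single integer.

Answer: 0

Derivation:
Drop 1: L rot3 at col 3 lands with bottom-row=0; cleared 0 line(s) (total 0); column heights now [0 0 0 3 3 0], max=3
Drop 2: S rot1 at col 0 lands with bottom-row=0; cleared 0 line(s) (total 0); column heights now [3 2 0 3 3 0], max=3
Drop 3: T rot2 at col 0 lands with bottom-row=2; cleared 0 line(s) (total 0); column heights now [4 4 4 3 3 0], max=4
Drop 4: T rot2 at col 0 lands with bottom-row=4; cleared 0 line(s) (total 0); column heights now [6 6 6 3 3 0], max=6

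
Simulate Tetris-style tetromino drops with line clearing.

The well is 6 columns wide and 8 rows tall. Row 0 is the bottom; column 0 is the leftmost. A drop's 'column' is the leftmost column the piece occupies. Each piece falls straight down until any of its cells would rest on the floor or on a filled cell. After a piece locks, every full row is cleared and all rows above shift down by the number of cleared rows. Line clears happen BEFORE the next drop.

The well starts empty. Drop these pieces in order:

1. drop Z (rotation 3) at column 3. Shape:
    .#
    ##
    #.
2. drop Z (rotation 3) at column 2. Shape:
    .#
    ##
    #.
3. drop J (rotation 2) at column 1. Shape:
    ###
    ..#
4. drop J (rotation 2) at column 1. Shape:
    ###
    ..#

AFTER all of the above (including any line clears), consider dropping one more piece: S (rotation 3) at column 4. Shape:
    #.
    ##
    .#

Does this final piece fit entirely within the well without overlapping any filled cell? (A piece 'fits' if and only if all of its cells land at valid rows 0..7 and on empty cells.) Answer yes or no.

Drop 1: Z rot3 at col 3 lands with bottom-row=0; cleared 0 line(s) (total 0); column heights now [0 0 0 2 3 0], max=3
Drop 2: Z rot3 at col 2 lands with bottom-row=1; cleared 0 line(s) (total 0); column heights now [0 0 3 4 3 0], max=4
Drop 3: J rot2 at col 1 lands with bottom-row=4; cleared 0 line(s) (total 0); column heights now [0 6 6 6 3 0], max=6
Drop 4: J rot2 at col 1 lands with bottom-row=6; cleared 0 line(s) (total 0); column heights now [0 8 8 8 3 0], max=8
Test piece S rot3 at col 4 (width 2): heights before test = [0 8 8 8 3 0]; fits = True

Answer: yes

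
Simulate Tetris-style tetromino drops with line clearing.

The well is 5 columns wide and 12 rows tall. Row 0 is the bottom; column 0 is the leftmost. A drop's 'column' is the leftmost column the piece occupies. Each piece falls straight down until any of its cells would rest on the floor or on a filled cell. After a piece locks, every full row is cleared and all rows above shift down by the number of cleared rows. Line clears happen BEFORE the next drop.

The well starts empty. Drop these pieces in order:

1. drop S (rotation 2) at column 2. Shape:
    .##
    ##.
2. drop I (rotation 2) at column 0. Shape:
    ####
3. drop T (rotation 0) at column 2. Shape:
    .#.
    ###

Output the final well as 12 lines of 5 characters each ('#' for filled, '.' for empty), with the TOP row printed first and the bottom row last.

Drop 1: S rot2 at col 2 lands with bottom-row=0; cleared 0 line(s) (total 0); column heights now [0 0 1 2 2], max=2
Drop 2: I rot2 at col 0 lands with bottom-row=2; cleared 0 line(s) (total 0); column heights now [3 3 3 3 2], max=3
Drop 3: T rot0 at col 2 lands with bottom-row=3; cleared 0 line(s) (total 0); column heights now [3 3 4 5 4], max=5

Answer: .....
.....
.....
.....
.....
.....
.....
...#.
..###
####.
...##
..##.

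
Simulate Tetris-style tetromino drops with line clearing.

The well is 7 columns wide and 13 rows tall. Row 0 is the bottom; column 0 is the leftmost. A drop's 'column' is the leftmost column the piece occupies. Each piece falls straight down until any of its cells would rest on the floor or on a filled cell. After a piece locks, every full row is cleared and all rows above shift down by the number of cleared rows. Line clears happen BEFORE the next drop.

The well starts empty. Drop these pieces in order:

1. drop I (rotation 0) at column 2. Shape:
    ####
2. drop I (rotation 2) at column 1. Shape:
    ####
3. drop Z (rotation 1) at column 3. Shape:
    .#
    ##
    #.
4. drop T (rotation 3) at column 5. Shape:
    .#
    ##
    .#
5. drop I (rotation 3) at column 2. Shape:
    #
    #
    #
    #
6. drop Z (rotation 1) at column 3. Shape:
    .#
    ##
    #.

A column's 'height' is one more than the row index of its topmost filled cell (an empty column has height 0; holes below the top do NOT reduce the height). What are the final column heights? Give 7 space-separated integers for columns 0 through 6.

Drop 1: I rot0 at col 2 lands with bottom-row=0; cleared 0 line(s) (total 0); column heights now [0 0 1 1 1 1 0], max=1
Drop 2: I rot2 at col 1 lands with bottom-row=1; cleared 0 line(s) (total 0); column heights now [0 2 2 2 2 1 0], max=2
Drop 3: Z rot1 at col 3 lands with bottom-row=2; cleared 0 line(s) (total 0); column heights now [0 2 2 4 5 1 0], max=5
Drop 4: T rot3 at col 5 lands with bottom-row=0; cleared 0 line(s) (total 0); column heights now [0 2 2 4 5 2 3], max=5
Drop 5: I rot3 at col 2 lands with bottom-row=2; cleared 0 line(s) (total 0); column heights now [0 2 6 4 5 2 3], max=6
Drop 6: Z rot1 at col 3 lands with bottom-row=4; cleared 0 line(s) (total 0); column heights now [0 2 6 6 7 2 3], max=7

Answer: 0 2 6 6 7 2 3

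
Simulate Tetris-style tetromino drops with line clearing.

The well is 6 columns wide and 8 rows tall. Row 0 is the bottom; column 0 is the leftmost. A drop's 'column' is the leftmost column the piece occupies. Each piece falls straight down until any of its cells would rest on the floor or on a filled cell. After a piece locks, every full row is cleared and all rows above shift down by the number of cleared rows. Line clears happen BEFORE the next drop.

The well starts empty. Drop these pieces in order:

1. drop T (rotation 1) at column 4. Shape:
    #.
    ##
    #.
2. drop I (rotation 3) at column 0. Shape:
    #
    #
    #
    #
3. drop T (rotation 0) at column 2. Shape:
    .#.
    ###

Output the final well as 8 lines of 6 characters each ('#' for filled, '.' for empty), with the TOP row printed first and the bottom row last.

Drop 1: T rot1 at col 4 lands with bottom-row=0; cleared 0 line(s) (total 0); column heights now [0 0 0 0 3 2], max=3
Drop 2: I rot3 at col 0 lands with bottom-row=0; cleared 0 line(s) (total 0); column heights now [4 0 0 0 3 2], max=4
Drop 3: T rot0 at col 2 lands with bottom-row=3; cleared 0 line(s) (total 0); column heights now [4 0 4 5 4 2], max=5

Answer: ......
......
......
...#..
#.###.
#...#.
#...##
#...#.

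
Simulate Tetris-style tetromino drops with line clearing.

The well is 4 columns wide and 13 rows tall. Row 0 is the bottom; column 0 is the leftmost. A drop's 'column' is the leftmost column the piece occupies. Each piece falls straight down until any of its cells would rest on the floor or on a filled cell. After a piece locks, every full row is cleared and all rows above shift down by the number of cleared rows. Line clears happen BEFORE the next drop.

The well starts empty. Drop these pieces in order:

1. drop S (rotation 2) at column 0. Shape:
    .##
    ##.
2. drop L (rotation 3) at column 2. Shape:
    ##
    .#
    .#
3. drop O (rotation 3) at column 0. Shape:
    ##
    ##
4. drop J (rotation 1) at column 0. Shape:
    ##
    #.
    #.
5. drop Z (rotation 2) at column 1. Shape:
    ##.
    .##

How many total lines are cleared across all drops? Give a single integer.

Answer: 2

Derivation:
Drop 1: S rot2 at col 0 lands with bottom-row=0; cleared 0 line(s) (total 0); column heights now [1 2 2 0], max=2
Drop 2: L rot3 at col 2 lands with bottom-row=0; cleared 0 line(s) (total 0); column heights now [1 2 3 3], max=3
Drop 3: O rot3 at col 0 lands with bottom-row=2; cleared 1 line(s) (total 1); column heights now [3 3 2 2], max=3
Drop 4: J rot1 at col 0 lands with bottom-row=3; cleared 0 line(s) (total 1); column heights now [6 6 2 2], max=6
Drop 5: Z rot2 at col 1 lands with bottom-row=5; cleared 1 line(s) (total 2); column heights now [5 6 6 2], max=6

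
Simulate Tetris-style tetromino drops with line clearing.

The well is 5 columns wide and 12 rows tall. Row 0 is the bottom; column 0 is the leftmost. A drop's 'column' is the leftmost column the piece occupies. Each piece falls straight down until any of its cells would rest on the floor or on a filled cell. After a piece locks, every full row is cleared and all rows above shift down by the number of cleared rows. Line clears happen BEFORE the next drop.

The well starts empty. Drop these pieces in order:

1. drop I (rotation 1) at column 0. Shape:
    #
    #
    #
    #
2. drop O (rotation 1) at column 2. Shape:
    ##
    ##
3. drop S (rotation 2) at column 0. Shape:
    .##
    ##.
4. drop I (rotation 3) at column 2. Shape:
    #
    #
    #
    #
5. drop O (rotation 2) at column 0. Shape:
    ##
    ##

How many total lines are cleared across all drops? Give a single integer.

Drop 1: I rot1 at col 0 lands with bottom-row=0; cleared 0 line(s) (total 0); column heights now [4 0 0 0 0], max=4
Drop 2: O rot1 at col 2 lands with bottom-row=0; cleared 0 line(s) (total 0); column heights now [4 0 2 2 0], max=4
Drop 3: S rot2 at col 0 lands with bottom-row=4; cleared 0 line(s) (total 0); column heights now [5 6 6 2 0], max=6
Drop 4: I rot3 at col 2 lands with bottom-row=6; cleared 0 line(s) (total 0); column heights now [5 6 10 2 0], max=10
Drop 5: O rot2 at col 0 lands with bottom-row=6; cleared 0 line(s) (total 0); column heights now [8 8 10 2 0], max=10

Answer: 0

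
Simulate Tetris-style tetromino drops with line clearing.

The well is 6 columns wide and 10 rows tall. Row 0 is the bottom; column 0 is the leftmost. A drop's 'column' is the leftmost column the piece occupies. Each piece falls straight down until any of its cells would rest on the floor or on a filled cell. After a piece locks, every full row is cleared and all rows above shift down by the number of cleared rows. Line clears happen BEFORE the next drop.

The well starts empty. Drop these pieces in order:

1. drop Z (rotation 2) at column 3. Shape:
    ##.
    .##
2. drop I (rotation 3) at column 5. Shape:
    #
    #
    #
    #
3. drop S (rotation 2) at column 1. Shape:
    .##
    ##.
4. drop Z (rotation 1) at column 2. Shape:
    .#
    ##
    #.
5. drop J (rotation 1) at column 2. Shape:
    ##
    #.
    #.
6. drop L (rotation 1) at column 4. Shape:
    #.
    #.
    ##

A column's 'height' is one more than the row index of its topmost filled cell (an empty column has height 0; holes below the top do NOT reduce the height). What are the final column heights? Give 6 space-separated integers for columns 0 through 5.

Answer: 0 2 8 8 8 6

Derivation:
Drop 1: Z rot2 at col 3 lands with bottom-row=0; cleared 0 line(s) (total 0); column heights now [0 0 0 2 2 1], max=2
Drop 2: I rot3 at col 5 lands with bottom-row=1; cleared 0 line(s) (total 0); column heights now [0 0 0 2 2 5], max=5
Drop 3: S rot2 at col 1 lands with bottom-row=1; cleared 0 line(s) (total 0); column heights now [0 2 3 3 2 5], max=5
Drop 4: Z rot1 at col 2 lands with bottom-row=3; cleared 0 line(s) (total 0); column heights now [0 2 5 6 2 5], max=6
Drop 5: J rot1 at col 2 lands with bottom-row=5; cleared 0 line(s) (total 0); column heights now [0 2 8 8 2 5], max=8
Drop 6: L rot1 at col 4 lands with bottom-row=5; cleared 0 line(s) (total 0); column heights now [0 2 8 8 8 6], max=8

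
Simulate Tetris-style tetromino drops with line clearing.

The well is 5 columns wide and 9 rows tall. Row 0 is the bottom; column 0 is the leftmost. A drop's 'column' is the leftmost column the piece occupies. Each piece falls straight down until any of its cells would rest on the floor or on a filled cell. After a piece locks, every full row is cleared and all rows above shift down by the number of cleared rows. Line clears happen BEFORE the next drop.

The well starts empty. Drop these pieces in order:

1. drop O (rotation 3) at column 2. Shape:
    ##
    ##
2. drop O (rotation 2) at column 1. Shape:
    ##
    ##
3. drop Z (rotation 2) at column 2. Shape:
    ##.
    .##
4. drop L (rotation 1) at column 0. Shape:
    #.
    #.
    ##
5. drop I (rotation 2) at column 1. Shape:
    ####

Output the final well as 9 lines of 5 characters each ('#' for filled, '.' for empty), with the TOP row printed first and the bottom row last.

Answer: .....
.....
.....
#....
####.
.####
.##..
..##.
..##.

Derivation:
Drop 1: O rot3 at col 2 lands with bottom-row=0; cleared 0 line(s) (total 0); column heights now [0 0 2 2 0], max=2
Drop 2: O rot2 at col 1 lands with bottom-row=2; cleared 0 line(s) (total 0); column heights now [0 4 4 2 0], max=4
Drop 3: Z rot2 at col 2 lands with bottom-row=3; cleared 0 line(s) (total 0); column heights now [0 4 5 5 4], max=5
Drop 4: L rot1 at col 0 lands with bottom-row=4; cleared 0 line(s) (total 0); column heights now [7 5 5 5 4], max=7
Drop 5: I rot2 at col 1 lands with bottom-row=5; cleared 1 line(s) (total 1); column heights now [6 5 5 5 4], max=6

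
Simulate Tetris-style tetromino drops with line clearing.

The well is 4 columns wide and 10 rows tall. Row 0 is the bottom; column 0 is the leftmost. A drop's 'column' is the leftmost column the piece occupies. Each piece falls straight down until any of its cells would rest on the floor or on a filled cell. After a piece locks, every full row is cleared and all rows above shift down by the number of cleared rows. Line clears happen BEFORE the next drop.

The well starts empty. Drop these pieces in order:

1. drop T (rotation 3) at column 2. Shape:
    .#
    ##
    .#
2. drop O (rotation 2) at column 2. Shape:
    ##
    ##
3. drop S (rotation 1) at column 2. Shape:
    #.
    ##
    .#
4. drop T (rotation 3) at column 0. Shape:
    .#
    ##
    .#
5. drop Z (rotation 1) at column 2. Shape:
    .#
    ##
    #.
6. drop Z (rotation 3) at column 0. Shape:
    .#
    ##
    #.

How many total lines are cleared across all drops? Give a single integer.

Drop 1: T rot3 at col 2 lands with bottom-row=0; cleared 0 line(s) (total 0); column heights now [0 0 2 3], max=3
Drop 2: O rot2 at col 2 lands with bottom-row=3; cleared 0 line(s) (total 0); column heights now [0 0 5 5], max=5
Drop 3: S rot1 at col 2 lands with bottom-row=5; cleared 0 line(s) (total 0); column heights now [0 0 8 7], max=8
Drop 4: T rot3 at col 0 lands with bottom-row=0; cleared 1 line(s) (total 1); column heights now [0 2 7 6], max=7
Drop 5: Z rot1 at col 2 lands with bottom-row=7; cleared 0 line(s) (total 1); column heights now [0 2 9 10], max=10
Drop 6: Z rot3 at col 0 lands with bottom-row=1; cleared 1 line(s) (total 2); column heights now [2 3 8 9], max=9

Answer: 2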